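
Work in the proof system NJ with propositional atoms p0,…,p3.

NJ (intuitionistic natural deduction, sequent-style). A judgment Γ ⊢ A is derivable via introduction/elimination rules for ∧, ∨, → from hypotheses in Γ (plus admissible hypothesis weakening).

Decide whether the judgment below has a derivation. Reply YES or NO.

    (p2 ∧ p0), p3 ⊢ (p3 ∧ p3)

Derivation trace:
[∧I] (p2 ∧ p0), p3 ⊢ (p3 ∧ p3)
  [Wk] p3, (p2 ∧ p0) ⊢ p3
    [Ax] p3 ⊢ p3
  [Wk] p3, (p2 ∧ p0) ⊢ p3
    [Ax] p3 ⊢ p3

Result: YES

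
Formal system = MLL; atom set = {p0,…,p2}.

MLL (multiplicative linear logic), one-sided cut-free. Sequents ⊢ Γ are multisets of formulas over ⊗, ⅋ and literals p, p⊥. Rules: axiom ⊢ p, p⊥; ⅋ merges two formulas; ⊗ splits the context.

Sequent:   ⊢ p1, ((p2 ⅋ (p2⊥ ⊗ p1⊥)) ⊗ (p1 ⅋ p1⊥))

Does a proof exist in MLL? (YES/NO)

Derivation (root first):
[⊗]  ⊢ p1, ((p2 ⅋ (p2⊥ ⊗ p1⊥)) ⊗ (p1 ⅋ p1⊥))
  [⅋]  ⊢ p1, (p2 ⅋ (p2⊥ ⊗ p1⊥))
    [⊗]  ⊢ p2, p1, (p2⊥ ⊗ p1⊥)
      [Ax]  ⊢ p2, p2⊥
      [Ax]  ⊢ p1, p1⊥
  [⅋]  ⊢ (p1 ⅋ p1⊥)
    [Ax]  ⊢ p1, p1⊥

Result: YES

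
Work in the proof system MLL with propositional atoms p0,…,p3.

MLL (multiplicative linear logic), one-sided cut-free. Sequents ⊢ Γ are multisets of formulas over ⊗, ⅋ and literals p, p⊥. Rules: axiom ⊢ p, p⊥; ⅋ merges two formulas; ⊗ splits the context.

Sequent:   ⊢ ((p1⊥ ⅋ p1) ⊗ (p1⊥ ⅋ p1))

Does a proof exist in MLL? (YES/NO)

Derivation (root first):
[⊗]  ⊢ ((p1⊥ ⅋ p1) ⊗ (p1⊥ ⅋ p1))
  [⅋]  ⊢ (p1⊥ ⅋ p1)
    [Ax]  ⊢ p1, p1⊥
  [⅋]  ⊢ (p1⊥ ⅋ p1)
    [Ax]  ⊢ p1, p1⊥

Result: YES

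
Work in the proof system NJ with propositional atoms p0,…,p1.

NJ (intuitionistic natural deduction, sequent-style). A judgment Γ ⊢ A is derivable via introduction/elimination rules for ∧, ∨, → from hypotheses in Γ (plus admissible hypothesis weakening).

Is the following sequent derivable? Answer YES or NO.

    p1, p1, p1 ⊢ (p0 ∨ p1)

Proof tree:
[Wk] p1, p1, p1 ⊢ (p0 ∨ p1)
  [Wk] p1, p1 ⊢ (p0 ∨ p1)
    [∨I₂] p1 ⊢ (p0 ∨ p1)
      [Ax] p1 ⊢ p1

Result: YES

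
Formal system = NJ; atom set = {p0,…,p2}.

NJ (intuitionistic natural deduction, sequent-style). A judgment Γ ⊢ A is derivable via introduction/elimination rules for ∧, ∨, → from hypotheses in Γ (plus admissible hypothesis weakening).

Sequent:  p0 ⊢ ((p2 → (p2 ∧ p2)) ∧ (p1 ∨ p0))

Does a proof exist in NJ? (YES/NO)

Derivation trace:
[∧I] p0 ⊢ ((p2 → (p2 ∧ p2)) ∧ (p1 ∨ p0))
  [→I]  ⊢ (p2 → (p2 ∧ p2))
    [∧I] p2 ⊢ (p2 ∧ p2)
      [Ax] p2 ⊢ p2
      [Ax] p2 ⊢ p2
  [∨I₂] p0 ⊢ (p1 ∨ p0)
    [Ax] p0 ⊢ p0

Result: YES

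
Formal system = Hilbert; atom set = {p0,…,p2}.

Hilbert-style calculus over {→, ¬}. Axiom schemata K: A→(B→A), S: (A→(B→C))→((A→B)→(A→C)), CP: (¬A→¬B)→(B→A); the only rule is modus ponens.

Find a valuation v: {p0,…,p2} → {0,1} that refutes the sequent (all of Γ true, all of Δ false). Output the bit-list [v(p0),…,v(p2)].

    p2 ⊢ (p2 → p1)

Enumerate valuations to refute Γ ⊢ Δ:
  v=000: Γ:[p2=F] Δ:[(p2 → p1)=T] refutes=False
  v=001: Γ:[p2=T] Δ:[(p2 → p1)=F] refutes=True  ← countermodel

Result: [0, 0, 1]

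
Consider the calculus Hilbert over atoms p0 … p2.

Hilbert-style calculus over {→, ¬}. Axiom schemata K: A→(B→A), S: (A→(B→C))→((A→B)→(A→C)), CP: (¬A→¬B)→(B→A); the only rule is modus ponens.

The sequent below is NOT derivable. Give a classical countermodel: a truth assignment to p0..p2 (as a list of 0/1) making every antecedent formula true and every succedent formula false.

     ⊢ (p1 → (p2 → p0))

Search for a countermodel by truth-table:
  v=000: Γ:[] Δ:[(p1 → (p2 → p0))=T] refutes=False
  v=001: Γ:[] Δ:[(p1 → (p2 → p0))=T] refutes=False
  v=010: Γ:[] Δ:[(p1 → (p2 → p0))=T] refutes=False
  v=011: Γ:[] Δ:[(p1 → (p2 → p0))=F] refutes=True  ← countermodel

Result: [0, 1, 1]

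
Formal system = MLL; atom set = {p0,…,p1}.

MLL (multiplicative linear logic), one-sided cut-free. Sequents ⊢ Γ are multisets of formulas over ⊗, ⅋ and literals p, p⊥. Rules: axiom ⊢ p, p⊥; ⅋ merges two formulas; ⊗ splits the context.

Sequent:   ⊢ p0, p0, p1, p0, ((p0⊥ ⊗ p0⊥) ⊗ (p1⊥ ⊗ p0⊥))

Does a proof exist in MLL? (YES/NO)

Derivation trace:
[⊗]  ⊢ p0, p0, p1, p0, ((p0⊥ ⊗ p0⊥) ⊗ (p1⊥ ⊗ p0⊥))
  [⊗]  ⊢ p0, p0, (p0⊥ ⊗ p0⊥)
    [Ax]  ⊢ p0, p0⊥
    [Ax]  ⊢ p0, p0⊥
  [⊗]  ⊢ p1, p0, (p1⊥ ⊗ p0⊥)
    [Ax]  ⊢ p1, p1⊥
    [Ax]  ⊢ p0, p0⊥

Result: YES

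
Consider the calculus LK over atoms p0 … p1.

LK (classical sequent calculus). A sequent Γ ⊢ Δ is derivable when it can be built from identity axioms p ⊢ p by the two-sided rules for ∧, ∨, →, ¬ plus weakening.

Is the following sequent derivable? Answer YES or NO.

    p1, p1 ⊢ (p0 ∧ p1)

Enumerate valuations to refute Γ ⊢ Δ:
  v=00: Γ:[p1=F, p1=F] Δ:[(p0 ∧ p1)=F] refutes=False
  v=01: Γ:[p1=T, p1=T] Δ:[(p0 ∧ p1)=F] refutes=True  ← countermodel

Result: NO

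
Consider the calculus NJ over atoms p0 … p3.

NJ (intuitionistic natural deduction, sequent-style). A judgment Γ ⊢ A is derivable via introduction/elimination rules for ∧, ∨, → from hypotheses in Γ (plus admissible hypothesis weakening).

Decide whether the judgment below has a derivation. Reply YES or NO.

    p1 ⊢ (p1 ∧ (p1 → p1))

Derivation (root first):
[∧I] p1 ⊢ (p1 ∧ (p1 → p1))
  [Ax] p1 ⊢ p1
  [→I]  ⊢ (p1 → p1)
    [Ax] p1 ⊢ p1

Result: YES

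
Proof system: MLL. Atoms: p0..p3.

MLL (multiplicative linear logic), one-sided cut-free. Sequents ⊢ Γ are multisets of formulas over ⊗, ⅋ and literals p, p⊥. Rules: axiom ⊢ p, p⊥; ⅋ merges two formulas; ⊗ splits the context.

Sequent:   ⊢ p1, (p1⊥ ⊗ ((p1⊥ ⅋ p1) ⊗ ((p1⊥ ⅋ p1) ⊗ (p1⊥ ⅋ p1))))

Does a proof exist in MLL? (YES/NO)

Derivation (root first):
[⊗]  ⊢ p1, (p1⊥ ⊗ ((p1⊥ ⅋ p1) ⊗ ((p1⊥ ⅋ p1) ⊗ (p1⊥ ⅋ p1))))
  [Ax]  ⊢ p1, p1⊥
  [⊗]  ⊢ ((p1⊥ ⅋ p1) ⊗ ((p1⊥ ⅋ p1) ⊗ (p1⊥ ⅋ p1)))
    [⅋]  ⊢ (p1⊥ ⅋ p1)
      [Ax]  ⊢ p1, p1⊥
    [⊗]  ⊢ ((p1⊥ ⅋ p1) ⊗ (p1⊥ ⅋ p1))
      [⅋]  ⊢ (p1⊥ ⅋ p1)
        [Ax]  ⊢ p1, p1⊥
      [⅋]  ⊢ (p1⊥ ⅋ p1)
        [Ax]  ⊢ p1, p1⊥

Result: YES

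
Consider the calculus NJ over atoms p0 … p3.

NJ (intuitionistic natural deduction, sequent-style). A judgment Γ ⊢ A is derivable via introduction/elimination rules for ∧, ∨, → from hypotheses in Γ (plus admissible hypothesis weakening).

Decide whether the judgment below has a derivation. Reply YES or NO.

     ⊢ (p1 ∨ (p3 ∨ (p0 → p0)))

Derivation (root first):
[∨I₂]  ⊢ (p1 ∨ (p3 ∨ (p0 → p0)))
  [∨I₂]  ⊢ (p3 ∨ (p0 → p0))
    [→I]  ⊢ (p0 → p0)
      [Ax] p0 ⊢ p0

Result: YES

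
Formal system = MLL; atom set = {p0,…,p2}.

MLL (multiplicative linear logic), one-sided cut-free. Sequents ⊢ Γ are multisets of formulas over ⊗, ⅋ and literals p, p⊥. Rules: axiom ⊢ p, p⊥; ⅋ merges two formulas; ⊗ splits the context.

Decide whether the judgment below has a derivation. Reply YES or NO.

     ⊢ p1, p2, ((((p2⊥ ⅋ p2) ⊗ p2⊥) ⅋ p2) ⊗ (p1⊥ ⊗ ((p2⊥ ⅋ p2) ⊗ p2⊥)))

Proof tree:
[⊗]  ⊢ p1, p2, ((((p2⊥ ⅋ p2) ⊗ p2⊥) ⅋ p2) ⊗ (p1⊥ ⊗ ((p2⊥ ⅋ p2) ⊗ p2⊥)))
  [⅋]  ⊢ (((p2⊥ ⅋ p2) ⊗ p2⊥) ⅋ p2)
    [⊗]  ⊢ p2, ((p2⊥ ⅋ p2) ⊗ p2⊥)
      [⅋]  ⊢ (p2⊥ ⅋ p2)
        [Ax]  ⊢ p2, p2⊥
      [Ax]  ⊢ p2, p2⊥
  [⊗]  ⊢ p1, p2, (p1⊥ ⊗ ((p2⊥ ⅋ p2) ⊗ p2⊥))
    [Ax]  ⊢ p1, p1⊥
    [⊗]  ⊢ p2, ((p2⊥ ⅋ p2) ⊗ p2⊥)
      [⅋]  ⊢ (p2⊥ ⅋ p2)
        [Ax]  ⊢ p2, p2⊥
      [Ax]  ⊢ p2, p2⊥

Result: YES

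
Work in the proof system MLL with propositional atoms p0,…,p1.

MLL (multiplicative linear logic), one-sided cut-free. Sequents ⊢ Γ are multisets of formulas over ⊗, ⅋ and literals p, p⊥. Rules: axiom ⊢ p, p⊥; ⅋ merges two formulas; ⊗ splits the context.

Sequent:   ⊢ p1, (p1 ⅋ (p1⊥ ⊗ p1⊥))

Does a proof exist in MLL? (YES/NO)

Derivation (root first):
[⅋]  ⊢ p1, (p1 ⅋ (p1⊥ ⊗ p1⊥))
  [⊗]  ⊢ p1, p1, (p1⊥ ⊗ p1⊥)
    [Ax]  ⊢ p1, p1⊥
    [Ax]  ⊢ p1, p1⊥

Result: YES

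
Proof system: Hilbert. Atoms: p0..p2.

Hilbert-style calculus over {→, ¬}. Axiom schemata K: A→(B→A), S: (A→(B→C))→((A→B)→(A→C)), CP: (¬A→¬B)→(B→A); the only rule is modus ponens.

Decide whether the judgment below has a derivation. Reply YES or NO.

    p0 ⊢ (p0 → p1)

Truth-table refutation:
  v=000: Γ:[p0=F] Δ:[(p0 → p1)=T] refutes=False
  v=001: Γ:[p0=F] Δ:[(p0 → p1)=T] refutes=False
  v=010: Γ:[p0=F] Δ:[(p0 → p1)=T] refutes=False
  v=011: Γ:[p0=F] Δ:[(p0 → p1)=T] refutes=False
  v=100: Γ:[p0=T] Δ:[(p0 → p1)=F] refutes=True  ← countermodel

Result: NO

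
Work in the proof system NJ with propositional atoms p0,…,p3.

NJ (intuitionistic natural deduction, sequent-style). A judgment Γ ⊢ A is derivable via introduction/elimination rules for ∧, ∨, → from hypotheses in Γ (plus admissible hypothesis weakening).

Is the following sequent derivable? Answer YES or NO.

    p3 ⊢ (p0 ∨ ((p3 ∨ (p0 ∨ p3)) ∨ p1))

Proof tree:
[∨I₂] p3 ⊢ (p0 ∨ ((p3 ∨ (p0 ∨ p3)) ∨ p1))
  [∨I₁] p3 ⊢ ((p3 ∨ (p0 ∨ p3)) ∨ p1)
    [∨I₂] p3 ⊢ (p3 ∨ (p0 ∨ p3))
      [∨I₂] p3 ⊢ (p0 ∨ p3)
        [Ax] p3 ⊢ p3

Result: YES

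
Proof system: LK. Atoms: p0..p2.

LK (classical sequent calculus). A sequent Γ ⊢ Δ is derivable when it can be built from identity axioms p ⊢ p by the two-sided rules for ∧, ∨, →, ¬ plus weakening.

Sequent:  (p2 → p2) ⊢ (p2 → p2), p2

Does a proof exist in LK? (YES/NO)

Derivation trace:
[→L] (p2 → p2) ⊢ (p2 → p2), p2
  [WR]  ⊢ (p2 → p2), p2
    [→R]  ⊢ (p2 → p2)
      [Ax] p2 ⊢ p2
  [Ax] p2 ⊢ p2

Result: YES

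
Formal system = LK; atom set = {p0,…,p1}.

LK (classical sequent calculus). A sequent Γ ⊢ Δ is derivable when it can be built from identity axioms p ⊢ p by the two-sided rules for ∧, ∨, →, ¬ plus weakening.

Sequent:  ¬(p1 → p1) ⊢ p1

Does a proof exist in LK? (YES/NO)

Proof tree:
[WR] ¬(p1 → p1) ⊢ p1
  [¬L] ¬(p1 → p1) ⊢ 
    [→R]  ⊢ (p1 → p1)
      [Ax] p1 ⊢ p1

Result: YES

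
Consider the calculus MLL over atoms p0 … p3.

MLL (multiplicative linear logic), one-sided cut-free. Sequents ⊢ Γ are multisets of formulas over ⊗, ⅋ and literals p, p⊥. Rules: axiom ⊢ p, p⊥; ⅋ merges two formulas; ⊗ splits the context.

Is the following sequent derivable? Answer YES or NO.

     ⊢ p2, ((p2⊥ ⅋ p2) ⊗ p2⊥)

Derivation (root first):
[⊗]  ⊢ p2, ((p2⊥ ⅋ p2) ⊗ p2⊥)
  [⅋]  ⊢ (p2⊥ ⅋ p2)
    [Ax]  ⊢ p2, p2⊥
  [Ax]  ⊢ p2, p2⊥

Result: YES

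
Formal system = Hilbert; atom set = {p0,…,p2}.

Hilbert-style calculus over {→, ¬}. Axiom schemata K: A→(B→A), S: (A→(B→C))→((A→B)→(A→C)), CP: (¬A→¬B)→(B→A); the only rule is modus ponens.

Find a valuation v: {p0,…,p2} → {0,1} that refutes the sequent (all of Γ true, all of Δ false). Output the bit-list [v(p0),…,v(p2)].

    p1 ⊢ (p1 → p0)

Enumerate valuations to refute Γ ⊢ Δ:
  v=000: Γ:[p1=F] Δ:[(p1 → p0)=T] refutes=False
  v=001: Γ:[p1=F] Δ:[(p1 → p0)=T] refutes=False
  v=010: Γ:[p1=T] Δ:[(p1 → p0)=F] refutes=True  ← countermodel

Result: [0, 1, 0]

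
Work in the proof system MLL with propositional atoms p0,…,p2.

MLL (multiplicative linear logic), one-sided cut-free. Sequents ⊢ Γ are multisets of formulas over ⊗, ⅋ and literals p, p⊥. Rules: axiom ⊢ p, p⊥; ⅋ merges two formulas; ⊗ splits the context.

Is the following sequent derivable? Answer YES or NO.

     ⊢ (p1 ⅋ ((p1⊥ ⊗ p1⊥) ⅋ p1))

Proof tree:
[⅋]  ⊢ (p1 ⅋ ((p1⊥ ⊗ p1⊥) ⅋ p1))
  [⅋]  ⊢ p1, ((p1⊥ ⊗ p1⊥) ⅋ p1)
    [⊗]  ⊢ p1, p1, (p1⊥ ⊗ p1⊥)
      [Ax]  ⊢ p1, p1⊥
      [Ax]  ⊢ p1, p1⊥

Result: YES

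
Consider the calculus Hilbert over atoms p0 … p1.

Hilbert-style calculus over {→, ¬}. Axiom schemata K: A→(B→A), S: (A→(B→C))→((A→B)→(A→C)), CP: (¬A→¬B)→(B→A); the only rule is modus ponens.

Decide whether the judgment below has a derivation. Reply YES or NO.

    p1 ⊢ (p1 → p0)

Enumerate valuations to refute Γ ⊢ Δ:
  v=00: Γ:[p1=F] Δ:[(p1 → p0)=T] refutes=False
  v=01: Γ:[p1=T] Δ:[(p1 → p0)=F] refutes=True  ← countermodel

Result: NO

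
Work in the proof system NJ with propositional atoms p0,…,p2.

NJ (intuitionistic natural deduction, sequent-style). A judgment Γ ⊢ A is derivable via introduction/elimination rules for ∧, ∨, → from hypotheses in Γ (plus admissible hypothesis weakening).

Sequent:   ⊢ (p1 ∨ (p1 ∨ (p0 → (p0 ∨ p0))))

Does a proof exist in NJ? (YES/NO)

Derivation trace:
[∨I₂]  ⊢ (p1 ∨ (p1 ∨ (p0 → (p0 ∨ p0))))
  [∨I₂]  ⊢ (p1 ∨ (p0 → (p0 ∨ p0)))
    [→I]  ⊢ (p0 → (p0 ∨ p0))
      [∨I₁] p0 ⊢ (p0 ∨ p0)
        [Ax] p0 ⊢ p0

Result: YES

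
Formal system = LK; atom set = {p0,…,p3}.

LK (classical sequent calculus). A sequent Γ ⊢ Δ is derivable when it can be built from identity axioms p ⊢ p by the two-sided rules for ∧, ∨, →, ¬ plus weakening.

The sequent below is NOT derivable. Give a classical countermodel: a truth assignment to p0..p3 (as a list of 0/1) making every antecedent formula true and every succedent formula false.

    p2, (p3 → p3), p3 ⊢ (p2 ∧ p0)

Search for a countermodel by truth-table:
  v=0000: Γ:[p2=F, (p3 → p3)=T, p3=F] Δ:[(p2 ∧ p0)=F] refutes=False
  v=0001: Γ:[p2=F, (p3 → p3)=T, p3=T] Δ:[(p2 ∧ p0)=F] refutes=False
  v=0010: Γ:[p2=T, (p3 → p3)=T, p3=F] Δ:[(p2 ∧ p0)=F] refutes=False
  v=0011: Γ:[p2=T, (p3 → p3)=T, p3=T] Δ:[(p2 ∧ p0)=F] refutes=True  ← countermodel

Result: [0, 0, 1, 1]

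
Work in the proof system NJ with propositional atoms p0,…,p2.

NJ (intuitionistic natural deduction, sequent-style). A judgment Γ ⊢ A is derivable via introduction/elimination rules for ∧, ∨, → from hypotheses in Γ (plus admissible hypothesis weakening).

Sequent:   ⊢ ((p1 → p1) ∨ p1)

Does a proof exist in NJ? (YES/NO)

Proof tree:
[∨I₁]  ⊢ ((p1 → p1) ∨ p1)
  [→I]  ⊢ (p1 → p1)
    [Ax] p1 ⊢ p1

Result: YES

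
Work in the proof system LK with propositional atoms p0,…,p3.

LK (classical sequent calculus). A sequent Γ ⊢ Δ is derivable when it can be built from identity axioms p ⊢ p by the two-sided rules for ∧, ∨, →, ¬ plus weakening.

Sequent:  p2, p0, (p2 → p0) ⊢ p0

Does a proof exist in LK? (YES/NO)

Derivation trace:
[→L] p2, p0, (p2 → p0) ⊢ p0
  [WL] p2, p0 ⊢ p2
    [Ax] p2 ⊢ p2
  [Ax] p0 ⊢ p0

Result: YES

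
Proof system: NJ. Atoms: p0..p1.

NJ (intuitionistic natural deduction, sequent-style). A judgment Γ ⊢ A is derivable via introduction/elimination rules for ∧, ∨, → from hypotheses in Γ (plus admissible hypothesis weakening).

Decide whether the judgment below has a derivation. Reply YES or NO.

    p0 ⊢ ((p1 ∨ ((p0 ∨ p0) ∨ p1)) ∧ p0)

Derivation trace:
[∧I] p0 ⊢ ((p1 ∨ ((p0 ∨ p0) ∨ p1)) ∧ p0)
  [∨I₂] p0 ⊢ (p1 ∨ ((p0 ∨ p0) ∨ p1))
    [∨I₁] p0 ⊢ ((p0 ∨ p0) ∨ p1)
      [∨I₂] p0 ⊢ (p0 ∨ p0)
        [Ax] p0 ⊢ p0
  [Ax] p0 ⊢ p0

Result: YES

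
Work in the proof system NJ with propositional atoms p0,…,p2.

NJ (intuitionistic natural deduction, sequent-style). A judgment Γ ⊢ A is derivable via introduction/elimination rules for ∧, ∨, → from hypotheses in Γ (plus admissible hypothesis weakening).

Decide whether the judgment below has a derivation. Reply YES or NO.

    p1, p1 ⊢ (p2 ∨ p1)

Proof tree:
[∨I₂] p1, p1 ⊢ (p2 ∨ p1)
  [Wk] p1, p1 ⊢ p1
    [Ax] p1 ⊢ p1

Result: YES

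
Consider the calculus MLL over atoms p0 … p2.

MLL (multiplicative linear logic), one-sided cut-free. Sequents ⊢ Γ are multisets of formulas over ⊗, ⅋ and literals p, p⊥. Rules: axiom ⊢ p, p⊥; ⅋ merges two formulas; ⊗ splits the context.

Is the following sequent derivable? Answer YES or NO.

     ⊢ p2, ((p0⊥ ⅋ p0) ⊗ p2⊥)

Derivation (root first):
[⊗]  ⊢ p2, ((p0⊥ ⅋ p0) ⊗ p2⊥)
  [⅋]  ⊢ (p0⊥ ⅋ p0)
    [Ax]  ⊢ p0, p0⊥
  [Ax]  ⊢ p2, p2⊥

Result: YES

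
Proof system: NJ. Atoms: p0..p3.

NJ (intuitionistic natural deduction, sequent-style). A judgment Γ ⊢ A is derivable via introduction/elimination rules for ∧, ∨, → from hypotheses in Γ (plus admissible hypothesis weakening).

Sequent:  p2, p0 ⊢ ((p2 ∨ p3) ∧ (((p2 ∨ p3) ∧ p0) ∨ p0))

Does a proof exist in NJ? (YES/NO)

Proof tree:
[∧I] p2, p0 ⊢ ((p2 ∨ p3) ∧ (((p2 ∨ p3) ∧ p0) ∨ p0))
  [∨I₁] p2 ⊢ (p2 ∨ p3)
    [Ax] p2 ⊢ p2
  [∨I₁] p2, p0 ⊢ (((p2 ∨ p3) ∧ p0) ∨ p0)
    [∧I] p2, p0 ⊢ ((p2 ∨ p3) ∧ p0)
      [∨I₁] p2 ⊢ (p2 ∨ p3)
        [Ax] p2 ⊢ p2
      [Ax] p0 ⊢ p0

Result: YES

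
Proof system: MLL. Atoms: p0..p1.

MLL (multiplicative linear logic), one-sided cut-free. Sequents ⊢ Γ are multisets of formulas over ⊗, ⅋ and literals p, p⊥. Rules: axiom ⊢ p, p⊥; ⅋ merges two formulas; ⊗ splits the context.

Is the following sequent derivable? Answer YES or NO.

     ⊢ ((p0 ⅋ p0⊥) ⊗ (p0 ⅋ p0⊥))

Derivation (root first):
[⊗]  ⊢ ((p0 ⅋ p0⊥) ⊗ (p0 ⅋ p0⊥))
  [⅋]  ⊢ (p0 ⅋ p0⊥)
    [Ax]  ⊢ p0, p0⊥
  [⅋]  ⊢ (p0 ⅋ p0⊥)
    [Ax]  ⊢ p0, p0⊥

Result: YES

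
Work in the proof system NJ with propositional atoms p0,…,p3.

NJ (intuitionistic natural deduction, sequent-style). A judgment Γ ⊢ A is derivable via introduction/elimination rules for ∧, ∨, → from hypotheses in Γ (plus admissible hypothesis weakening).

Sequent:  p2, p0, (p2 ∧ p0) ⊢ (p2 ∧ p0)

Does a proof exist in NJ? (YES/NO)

Derivation trace:
[Wk] p2, p0, (p2 ∧ p0) ⊢ (p2 ∧ p0)
  [∧I] p2, p0 ⊢ (p2 ∧ p0)
    [Ax] p2 ⊢ p2
    [Ax] p0 ⊢ p0

Result: YES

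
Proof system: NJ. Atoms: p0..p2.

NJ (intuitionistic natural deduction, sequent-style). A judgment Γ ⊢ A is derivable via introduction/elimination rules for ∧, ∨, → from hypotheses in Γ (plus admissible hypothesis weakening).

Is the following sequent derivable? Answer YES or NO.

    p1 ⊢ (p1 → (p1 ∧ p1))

Proof tree:
[→I] p1 ⊢ (p1 → (p1 ∧ p1))
  [Wk] p1, p1 ⊢ (p1 ∧ p1)
    [∧I] p1 ⊢ (p1 ∧ p1)
      [Ax] p1 ⊢ p1
      [Ax] p1 ⊢ p1

Result: YES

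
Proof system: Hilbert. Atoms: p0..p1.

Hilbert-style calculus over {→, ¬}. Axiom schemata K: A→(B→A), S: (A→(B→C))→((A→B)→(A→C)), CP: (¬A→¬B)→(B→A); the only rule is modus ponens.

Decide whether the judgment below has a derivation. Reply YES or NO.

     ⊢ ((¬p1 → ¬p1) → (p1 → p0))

Enumerate valuations to refute Γ ⊢ Δ:
  v=00: Γ:[] Δ:[((¬p1 → ¬p1) → (p1 → p0))=T] refutes=False
  v=01: Γ:[] Δ:[((¬p1 → ¬p1) → (p1 → p0))=F] refutes=True  ← countermodel

Result: NO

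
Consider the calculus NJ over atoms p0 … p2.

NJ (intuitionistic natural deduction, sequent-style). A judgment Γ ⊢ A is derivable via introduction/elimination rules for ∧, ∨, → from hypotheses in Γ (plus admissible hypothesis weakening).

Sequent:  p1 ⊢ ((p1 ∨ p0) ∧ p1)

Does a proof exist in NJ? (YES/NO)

Proof tree:
[∧I] p1 ⊢ ((p1 ∨ p0) ∧ p1)
  [∨I₁] p1 ⊢ (p1 ∨ p0)
    [Ax] p1 ⊢ p1
  [Ax] p1 ⊢ p1

Result: YES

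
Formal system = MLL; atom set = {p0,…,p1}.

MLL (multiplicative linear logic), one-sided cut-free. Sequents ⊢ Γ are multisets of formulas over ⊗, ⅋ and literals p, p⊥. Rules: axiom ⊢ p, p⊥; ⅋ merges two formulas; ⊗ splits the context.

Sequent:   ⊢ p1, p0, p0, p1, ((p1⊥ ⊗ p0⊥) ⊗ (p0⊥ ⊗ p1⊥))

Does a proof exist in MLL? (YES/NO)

Proof tree:
[⊗]  ⊢ p1, p0, p0, p1, ((p1⊥ ⊗ p0⊥) ⊗ (p0⊥ ⊗ p1⊥))
  [⊗]  ⊢ p1, p0, (p1⊥ ⊗ p0⊥)
    [Ax]  ⊢ p1, p1⊥
    [Ax]  ⊢ p0, p0⊥
  [⊗]  ⊢ p0, p1, (p0⊥ ⊗ p1⊥)
    [Ax]  ⊢ p0, p0⊥
    [Ax]  ⊢ p1, p1⊥

Result: YES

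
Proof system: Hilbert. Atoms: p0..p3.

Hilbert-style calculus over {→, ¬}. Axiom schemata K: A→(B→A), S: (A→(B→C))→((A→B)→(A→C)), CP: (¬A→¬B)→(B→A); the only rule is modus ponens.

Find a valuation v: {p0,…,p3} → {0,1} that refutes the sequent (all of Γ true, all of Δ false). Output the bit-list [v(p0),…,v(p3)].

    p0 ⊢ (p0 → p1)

Truth-table refutation:
  v=0000: Γ:[p0=F] Δ:[(p0 → p1)=T] refutes=False
  v=0001: Γ:[p0=F] Δ:[(p0 → p1)=T] refutes=False
  v=0010: Γ:[p0=F] Δ:[(p0 → p1)=T] refutes=False
  v=0011: Γ:[p0=F] Δ:[(p0 → p1)=T] refutes=False
  v=0100: Γ:[p0=F] Δ:[(p0 → p1)=T] refutes=False
  v=0101: Γ:[p0=F] Δ:[(p0 → p1)=T] refutes=False
  v=0110: Γ:[p0=F] Δ:[(p0 → p1)=T] refutes=False
  v=0111: Γ:[p0=F] Δ:[(p0 → p1)=T] refutes=False
  v=1000: Γ:[p0=T] Δ:[(p0 → p1)=F] refutes=True  ← countermodel

Result: [1, 0, 0, 0]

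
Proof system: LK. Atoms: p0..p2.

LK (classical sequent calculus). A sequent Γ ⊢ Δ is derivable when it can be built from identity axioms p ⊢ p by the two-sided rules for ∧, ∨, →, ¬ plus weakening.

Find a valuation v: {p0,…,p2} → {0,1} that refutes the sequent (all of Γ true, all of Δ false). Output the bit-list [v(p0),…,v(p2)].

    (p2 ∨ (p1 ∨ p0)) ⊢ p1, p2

Search for a countermodel by truth-table:
  v=000: Γ:[(p2 ∨ (p1 ∨ p0))=F] Δ:[p1=F, p2=F] refutes=False
  v=001: Γ:[(p2 ∨ (p1 ∨ p0))=T] Δ:[p1=F, p2=T] refutes=False
  v=010: Γ:[(p2 ∨ (p1 ∨ p0))=T] Δ:[p1=T, p2=F] refutes=False
  v=011: Γ:[(p2 ∨ (p1 ∨ p0))=T] Δ:[p1=T, p2=T] refutes=False
  v=100: Γ:[(p2 ∨ (p1 ∨ p0))=T] Δ:[p1=F, p2=F] refutes=True  ← countermodel

Result: [1, 0, 0]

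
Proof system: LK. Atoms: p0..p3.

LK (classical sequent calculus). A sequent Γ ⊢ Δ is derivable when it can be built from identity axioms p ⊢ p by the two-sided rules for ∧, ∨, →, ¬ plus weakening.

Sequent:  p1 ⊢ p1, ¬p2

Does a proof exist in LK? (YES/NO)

Derivation (root first):
[¬R] p1 ⊢ p1, ¬p2
  [WL] p1, p2 ⊢ p1
    [Ax] p1 ⊢ p1

Result: YES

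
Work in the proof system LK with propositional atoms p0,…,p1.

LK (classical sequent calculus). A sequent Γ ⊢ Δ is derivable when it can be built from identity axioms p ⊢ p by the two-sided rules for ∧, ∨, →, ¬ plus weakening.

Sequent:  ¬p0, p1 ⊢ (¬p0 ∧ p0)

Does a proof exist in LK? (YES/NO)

Truth-table refutation:
  v=00: Γ:[¬p0=T, p1=F] Δ:[(¬p0 ∧ p0)=F] refutes=False
  v=01: Γ:[¬p0=T, p1=T] Δ:[(¬p0 ∧ p0)=F] refutes=True  ← countermodel

Result: NO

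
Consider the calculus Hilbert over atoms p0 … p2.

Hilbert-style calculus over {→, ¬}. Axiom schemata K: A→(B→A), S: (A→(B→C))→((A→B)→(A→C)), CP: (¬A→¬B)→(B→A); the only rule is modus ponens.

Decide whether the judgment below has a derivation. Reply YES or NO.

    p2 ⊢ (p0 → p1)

Enumerate valuations to refute Γ ⊢ Δ:
  v=000: Γ:[p2=F] Δ:[(p0 → p1)=T] refutes=False
  v=001: Γ:[p2=T] Δ:[(p0 → p1)=T] refutes=False
  v=010: Γ:[p2=F] Δ:[(p0 → p1)=T] refutes=False
  v=011: Γ:[p2=T] Δ:[(p0 → p1)=T] refutes=False
  v=100: Γ:[p2=F] Δ:[(p0 → p1)=F] refutes=False
  v=101: Γ:[p2=T] Δ:[(p0 → p1)=F] refutes=True  ← countermodel

Result: NO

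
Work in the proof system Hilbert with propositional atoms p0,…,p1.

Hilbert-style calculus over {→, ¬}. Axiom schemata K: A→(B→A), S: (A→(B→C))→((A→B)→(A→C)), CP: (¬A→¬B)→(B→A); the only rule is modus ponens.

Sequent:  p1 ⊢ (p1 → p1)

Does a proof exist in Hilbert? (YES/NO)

Proof tree:
[MP] p1 ⊢ (p1 → p1)
  [K]  ⊢ (p1 → (p1 → p1))
  [MP] p1 ⊢ p1
    [MP] p1 ⊢ (p1 → p1)
      [K]  ⊢ (p1 → (p1 → p1))
      [Hyp] p1 ⊢ p1
    [Hyp] p1 ⊢ p1

Result: YES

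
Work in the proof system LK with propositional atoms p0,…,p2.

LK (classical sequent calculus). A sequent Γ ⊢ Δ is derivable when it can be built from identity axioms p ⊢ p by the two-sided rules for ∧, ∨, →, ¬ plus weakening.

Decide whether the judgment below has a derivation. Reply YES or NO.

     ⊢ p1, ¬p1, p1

Proof tree:
[WR]  ⊢ p1, ¬p1, p1
  [¬R]  ⊢ p1, ¬p1
    [Ax] p1 ⊢ p1

Result: YES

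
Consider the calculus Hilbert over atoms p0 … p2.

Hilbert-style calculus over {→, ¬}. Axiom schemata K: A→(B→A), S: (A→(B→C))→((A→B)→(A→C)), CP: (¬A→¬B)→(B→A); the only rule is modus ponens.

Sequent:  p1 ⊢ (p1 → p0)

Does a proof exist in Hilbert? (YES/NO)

Enumerate valuations to refute Γ ⊢ Δ:
  v=000: Γ:[p1=F] Δ:[(p1 → p0)=T] refutes=False
  v=001: Γ:[p1=F] Δ:[(p1 → p0)=T] refutes=False
  v=010: Γ:[p1=T] Δ:[(p1 → p0)=F] refutes=True  ← countermodel

Result: NO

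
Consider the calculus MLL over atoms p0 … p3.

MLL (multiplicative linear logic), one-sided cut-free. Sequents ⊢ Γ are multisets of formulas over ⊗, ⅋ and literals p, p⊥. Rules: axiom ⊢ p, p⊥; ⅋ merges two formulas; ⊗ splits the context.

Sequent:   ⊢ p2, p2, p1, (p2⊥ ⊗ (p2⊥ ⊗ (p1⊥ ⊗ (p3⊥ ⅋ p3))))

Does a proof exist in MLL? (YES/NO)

Derivation trace:
[⊗]  ⊢ p2, p2, p1, (p2⊥ ⊗ (p2⊥ ⊗ (p1⊥ ⊗ (p3⊥ ⅋ p3))))
  [Ax]  ⊢ p2, p2⊥
  [⊗]  ⊢ p2, p1, (p2⊥ ⊗ (p1⊥ ⊗ (p3⊥ ⅋ p3)))
    [Ax]  ⊢ p2, p2⊥
    [⊗]  ⊢ p1, (p1⊥ ⊗ (p3⊥ ⅋ p3))
      [Ax]  ⊢ p1, p1⊥
      [⅋]  ⊢ (p3⊥ ⅋ p3)
        [Ax]  ⊢ p3, p3⊥

Result: YES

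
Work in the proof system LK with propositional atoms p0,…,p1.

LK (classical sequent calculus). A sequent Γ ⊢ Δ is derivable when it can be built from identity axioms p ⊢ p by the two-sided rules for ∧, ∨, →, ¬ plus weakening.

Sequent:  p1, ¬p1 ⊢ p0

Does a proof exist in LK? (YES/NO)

Derivation (root first):
[WR] p1, ¬p1 ⊢ p0
  [¬L] p1, ¬p1 ⊢ 
    [Ax] p1 ⊢ p1

Result: YES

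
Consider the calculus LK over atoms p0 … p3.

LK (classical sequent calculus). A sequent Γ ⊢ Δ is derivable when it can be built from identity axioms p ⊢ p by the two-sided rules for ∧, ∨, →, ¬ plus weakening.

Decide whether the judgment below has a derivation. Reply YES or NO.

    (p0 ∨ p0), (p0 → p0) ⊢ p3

Truth-table refutation:
  v=0000: Γ:[(p0 ∨ p0)=F, (p0 → p0)=T] Δ:[p3=F] refutes=False
  v=0001: Γ:[(p0 ∨ p0)=F, (p0 → p0)=T] Δ:[p3=T] refutes=False
  v=0010: Γ:[(p0 ∨ p0)=F, (p0 → p0)=T] Δ:[p3=F] refutes=False
  v=0011: Γ:[(p0 ∨ p0)=F, (p0 → p0)=T] Δ:[p3=T] refutes=False
  v=0100: Γ:[(p0 ∨ p0)=F, (p0 → p0)=T] Δ:[p3=F] refutes=False
  v=0101: Γ:[(p0 ∨ p0)=F, (p0 → p0)=T] Δ:[p3=T] refutes=False
  v=0110: Γ:[(p0 ∨ p0)=F, (p0 → p0)=T] Δ:[p3=F] refutes=False
  v=0111: Γ:[(p0 ∨ p0)=F, (p0 → p0)=T] Δ:[p3=T] refutes=False
  v=1000: Γ:[(p0 ∨ p0)=T, (p0 → p0)=T] Δ:[p3=F] refutes=True  ← countermodel

Result: NO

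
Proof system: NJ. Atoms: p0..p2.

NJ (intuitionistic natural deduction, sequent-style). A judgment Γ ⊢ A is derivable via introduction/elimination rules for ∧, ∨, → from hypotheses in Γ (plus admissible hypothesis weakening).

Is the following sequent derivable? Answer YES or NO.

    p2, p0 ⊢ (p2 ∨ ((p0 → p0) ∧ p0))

Derivation trace:
[∨I₂] p2, p0 ⊢ (p2 ∨ ((p0 → p0) ∧ p0))
  [∧I] p2, p0 ⊢ ((p0 → p0) ∧ p0)
    [→I]  ⊢ (p0 → p0)
      [Ax] p0 ⊢ p0
    [Wk] p0, p2 ⊢ p0
      [Ax] p0 ⊢ p0

Result: YES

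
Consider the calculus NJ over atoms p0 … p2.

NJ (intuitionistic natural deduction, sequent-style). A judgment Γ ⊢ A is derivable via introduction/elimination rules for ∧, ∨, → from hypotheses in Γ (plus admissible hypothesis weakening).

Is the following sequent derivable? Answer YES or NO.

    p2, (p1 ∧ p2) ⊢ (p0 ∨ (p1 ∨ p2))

Derivation trace:
[Wk] p2, (p1 ∧ p2) ⊢ (p0 ∨ (p1 ∨ p2))
  [∨I₂] p2 ⊢ (p0 ∨ (p1 ∨ p2))
    [∨I₂] p2 ⊢ (p1 ∨ p2)
      [Ax] p2 ⊢ p2

Result: YES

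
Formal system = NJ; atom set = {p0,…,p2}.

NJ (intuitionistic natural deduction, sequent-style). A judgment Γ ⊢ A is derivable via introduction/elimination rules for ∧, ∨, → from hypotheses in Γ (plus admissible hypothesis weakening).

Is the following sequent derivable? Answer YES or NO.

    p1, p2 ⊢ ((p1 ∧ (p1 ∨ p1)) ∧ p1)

Derivation (root first):
[Wk] p1, p2 ⊢ ((p1 ∧ (p1 ∨ p1)) ∧ p1)
  [∧I] p1 ⊢ ((p1 ∧ (p1 ∨ p1)) ∧ p1)
    [∧I] p1 ⊢ (p1 ∧ (p1 ∨ p1))
      [Ax] p1 ⊢ p1
      [∨I₂] p1 ⊢ (p1 ∨ p1)
        [Ax] p1 ⊢ p1
    [Ax] p1 ⊢ p1

Result: YES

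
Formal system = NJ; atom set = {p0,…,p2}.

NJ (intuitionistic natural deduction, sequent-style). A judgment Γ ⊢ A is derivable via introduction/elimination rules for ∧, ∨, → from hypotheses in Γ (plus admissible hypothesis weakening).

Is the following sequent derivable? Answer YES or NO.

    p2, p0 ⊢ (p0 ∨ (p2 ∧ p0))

Derivation (root first):
[∨I₂] p2, p0 ⊢ (p0 ∨ (p2 ∧ p0))
  [∧I] p2, p0 ⊢ (p2 ∧ p0)
    [Ax] p2 ⊢ p2
    [Ax] p0 ⊢ p0

Result: YES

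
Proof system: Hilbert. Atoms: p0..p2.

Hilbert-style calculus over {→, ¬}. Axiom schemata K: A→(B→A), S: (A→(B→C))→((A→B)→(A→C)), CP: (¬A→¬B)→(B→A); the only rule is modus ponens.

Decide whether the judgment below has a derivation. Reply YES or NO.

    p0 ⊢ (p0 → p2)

Search for a countermodel by truth-table:
  v=000: Γ:[p0=F] Δ:[(p0 → p2)=T] refutes=False
  v=001: Γ:[p0=F] Δ:[(p0 → p2)=T] refutes=False
  v=010: Γ:[p0=F] Δ:[(p0 → p2)=T] refutes=False
  v=011: Γ:[p0=F] Δ:[(p0 → p2)=T] refutes=False
  v=100: Γ:[p0=T] Δ:[(p0 → p2)=F] refutes=True  ← countermodel

Result: NO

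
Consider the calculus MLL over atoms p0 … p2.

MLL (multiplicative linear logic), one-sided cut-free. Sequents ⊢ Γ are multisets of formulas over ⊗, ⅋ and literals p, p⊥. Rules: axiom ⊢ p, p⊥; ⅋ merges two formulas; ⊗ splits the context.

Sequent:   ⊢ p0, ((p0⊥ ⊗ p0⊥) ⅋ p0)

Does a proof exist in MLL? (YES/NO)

Derivation trace:
[⅋]  ⊢ p0, ((p0⊥ ⊗ p0⊥) ⅋ p0)
  [⊗]  ⊢ p0, p0, (p0⊥ ⊗ p0⊥)
    [Ax]  ⊢ p0, p0⊥
    [Ax]  ⊢ p0, p0⊥

Result: YES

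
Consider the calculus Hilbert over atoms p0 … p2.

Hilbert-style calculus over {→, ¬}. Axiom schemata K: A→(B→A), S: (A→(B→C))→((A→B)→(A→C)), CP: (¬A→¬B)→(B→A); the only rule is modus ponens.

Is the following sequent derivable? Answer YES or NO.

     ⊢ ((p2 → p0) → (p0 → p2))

Enumerate valuations to refute Γ ⊢ Δ:
  v=000: Γ:[] Δ:[((p2 → p0) → (p0 → p2))=T] refutes=False
  v=001: Γ:[] Δ:[((p2 → p0) → (p0 → p2))=T] refutes=False
  v=010: Γ:[] Δ:[((p2 → p0) → (p0 → p2))=T] refutes=False
  v=011: Γ:[] Δ:[((p2 → p0) → (p0 → p2))=T] refutes=False
  v=100: Γ:[] Δ:[((p2 → p0) → (p0 → p2))=F] refutes=True  ← countermodel

Result: NO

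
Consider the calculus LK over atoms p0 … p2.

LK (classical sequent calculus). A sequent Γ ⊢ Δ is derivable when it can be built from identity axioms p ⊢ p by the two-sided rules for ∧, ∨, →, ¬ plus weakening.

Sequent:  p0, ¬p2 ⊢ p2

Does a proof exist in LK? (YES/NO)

Search for a countermodel by truth-table:
  v=000: Γ:[p0=F, ¬p2=T] Δ:[p2=F] refutes=False
  v=001: Γ:[p0=F, ¬p2=F] Δ:[p2=T] refutes=False
  v=010: Γ:[p0=F, ¬p2=T] Δ:[p2=F] refutes=False
  v=011: Γ:[p0=F, ¬p2=F] Δ:[p2=T] refutes=False
  v=100: Γ:[p0=T, ¬p2=T] Δ:[p2=F] refutes=True  ← countermodel

Result: NO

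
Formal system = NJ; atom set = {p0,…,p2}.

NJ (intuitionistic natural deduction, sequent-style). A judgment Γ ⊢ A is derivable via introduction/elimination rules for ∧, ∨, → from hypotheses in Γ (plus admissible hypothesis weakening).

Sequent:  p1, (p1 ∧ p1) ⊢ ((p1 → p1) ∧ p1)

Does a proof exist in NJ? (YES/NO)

Derivation trace:
[∧I] p1, (p1 ∧ p1) ⊢ ((p1 → p1) ∧ p1)
  [→I] (p1 ∧ p1) ⊢ (p1 → p1)
    [Wk] p1, (p1 ∧ p1) ⊢ p1
      [Ax] p1 ⊢ p1
  [Wk] p1, (p1 ∧ p1) ⊢ p1
    [Ax] p1 ⊢ p1

Result: YES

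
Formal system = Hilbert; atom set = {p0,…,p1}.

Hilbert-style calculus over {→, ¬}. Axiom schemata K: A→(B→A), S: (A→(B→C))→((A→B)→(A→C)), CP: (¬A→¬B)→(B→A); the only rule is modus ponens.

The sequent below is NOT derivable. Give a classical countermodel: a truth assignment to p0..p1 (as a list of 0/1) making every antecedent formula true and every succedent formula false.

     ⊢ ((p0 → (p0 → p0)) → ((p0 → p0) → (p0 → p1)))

Enumerate valuations to refute Γ ⊢ Δ:
  v=00: Γ:[] Δ:[((p0 → (p0 → p0)) → ((p0 → p0) → (p0 → p1)))=T] refutes=False
  v=01: Γ:[] Δ:[((p0 → (p0 → p0)) → ((p0 → p0) → (p0 → p1)))=T] refutes=False
  v=10: Γ:[] Δ:[((p0 → (p0 → p0)) → ((p0 → p0) → (p0 → p1)))=F] refutes=True  ← countermodel

Result: [1, 0]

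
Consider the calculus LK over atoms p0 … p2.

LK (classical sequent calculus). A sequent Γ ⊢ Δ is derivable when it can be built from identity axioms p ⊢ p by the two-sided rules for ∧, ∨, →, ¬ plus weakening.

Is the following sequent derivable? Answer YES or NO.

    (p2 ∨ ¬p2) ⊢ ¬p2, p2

Proof tree:
[∨L] (p2 ∨ ¬p2) ⊢ ¬p2, p2
  [Ax] p2 ⊢ p2
  [¬L] ¬p2 ⊢ ¬p2
    [¬R]  ⊢ p2, ¬p2
      [Ax] p2 ⊢ p2

Result: YES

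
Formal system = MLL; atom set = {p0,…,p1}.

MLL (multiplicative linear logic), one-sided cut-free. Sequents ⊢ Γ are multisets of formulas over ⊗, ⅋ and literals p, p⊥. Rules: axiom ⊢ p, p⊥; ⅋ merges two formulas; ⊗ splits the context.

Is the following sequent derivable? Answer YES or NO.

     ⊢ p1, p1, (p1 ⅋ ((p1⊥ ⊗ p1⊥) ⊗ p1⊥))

Proof tree:
[⅋]  ⊢ p1, p1, (p1 ⅋ ((p1⊥ ⊗ p1⊥) ⊗ p1⊥))
  [⊗]  ⊢ p1, p1, p1, ((p1⊥ ⊗ p1⊥) ⊗ p1⊥)
    [⊗]  ⊢ p1, p1, (p1⊥ ⊗ p1⊥)
      [Ax]  ⊢ p1, p1⊥
      [Ax]  ⊢ p1, p1⊥
    [Ax]  ⊢ p1, p1⊥

Result: YES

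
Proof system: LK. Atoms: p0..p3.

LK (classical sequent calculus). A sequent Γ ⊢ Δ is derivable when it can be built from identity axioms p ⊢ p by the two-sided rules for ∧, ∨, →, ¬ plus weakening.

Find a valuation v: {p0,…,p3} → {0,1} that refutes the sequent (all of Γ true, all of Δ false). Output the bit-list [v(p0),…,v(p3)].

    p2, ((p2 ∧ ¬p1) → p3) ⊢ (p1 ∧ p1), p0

Enumerate valuations to refute Γ ⊢ Δ:
  v=0000: Γ:[p2=F, ((p2 ∧ ¬p1) → p3)=T] Δ:[(p1 ∧ p1)=F, p0=F] refutes=False
  v=0001: Γ:[p2=F, ((p2 ∧ ¬p1) → p3)=T] Δ:[(p1 ∧ p1)=F, p0=F] refutes=False
  v=0010: Γ:[p2=T, ((p2 ∧ ¬p1) → p3)=F] Δ:[(p1 ∧ p1)=F, p0=F] refutes=False
  v=0011: Γ:[p2=T, ((p2 ∧ ¬p1) → p3)=T] Δ:[(p1 ∧ p1)=F, p0=F] refutes=True  ← countermodel

Result: [0, 0, 1, 1]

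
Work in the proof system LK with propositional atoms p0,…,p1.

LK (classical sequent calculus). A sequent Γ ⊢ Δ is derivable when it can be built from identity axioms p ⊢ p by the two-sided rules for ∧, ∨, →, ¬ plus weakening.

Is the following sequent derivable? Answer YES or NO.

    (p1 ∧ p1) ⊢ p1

Derivation trace:
[∧L] (p1 ∧ p1) ⊢ p1
  [WL] p1, p1 ⊢ p1
    [Ax] p1 ⊢ p1

Result: YES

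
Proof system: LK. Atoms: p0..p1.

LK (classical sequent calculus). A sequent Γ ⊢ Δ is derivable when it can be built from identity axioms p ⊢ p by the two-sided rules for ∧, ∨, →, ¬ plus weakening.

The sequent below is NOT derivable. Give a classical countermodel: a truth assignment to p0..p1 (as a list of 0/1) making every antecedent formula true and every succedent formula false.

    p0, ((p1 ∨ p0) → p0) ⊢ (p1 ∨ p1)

Search for a countermodel by truth-table:
  v=00: Γ:[p0=F, ((p1 ∨ p0) → p0)=T] Δ:[(p1 ∨ p1)=F] refutes=False
  v=01: Γ:[p0=F, ((p1 ∨ p0) → p0)=F] Δ:[(p1 ∨ p1)=T] refutes=False
  v=10: Γ:[p0=T, ((p1 ∨ p0) → p0)=T] Δ:[(p1 ∨ p1)=F] refutes=True  ← countermodel

Result: [1, 0]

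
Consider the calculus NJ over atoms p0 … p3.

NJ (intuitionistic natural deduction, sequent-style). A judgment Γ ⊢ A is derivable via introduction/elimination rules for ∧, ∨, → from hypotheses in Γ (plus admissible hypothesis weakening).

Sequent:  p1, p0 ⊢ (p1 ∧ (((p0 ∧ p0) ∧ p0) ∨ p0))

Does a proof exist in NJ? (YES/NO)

Derivation trace:
[∧I] p1, p0 ⊢ (p1 ∧ (((p0 ∧ p0) ∧ p0) ∨ p0))
  [Ax] p1 ⊢ p1
  [∨I₁] p0 ⊢ (((p0 ∧ p0) ∧ p0) ∨ p0)
    [∧I] p0 ⊢ ((p0 ∧ p0) ∧ p0)
      [∧I] p0 ⊢ (p0 ∧ p0)
        [Ax] p0 ⊢ p0
        [Ax] p0 ⊢ p0
      [Ax] p0 ⊢ p0

Result: YES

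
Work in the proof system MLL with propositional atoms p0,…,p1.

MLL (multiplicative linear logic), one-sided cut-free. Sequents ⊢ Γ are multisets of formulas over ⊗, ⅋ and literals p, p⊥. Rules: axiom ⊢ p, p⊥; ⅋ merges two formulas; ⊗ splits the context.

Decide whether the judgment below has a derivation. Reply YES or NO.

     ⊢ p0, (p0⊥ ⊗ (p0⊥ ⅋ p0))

Derivation (root first):
[⊗]  ⊢ p0, (p0⊥ ⊗ (p0⊥ ⅋ p0))
  [Ax]  ⊢ p0, p0⊥
  [⅋]  ⊢ (p0⊥ ⅋ p0)
    [Ax]  ⊢ p0, p0⊥

Result: YES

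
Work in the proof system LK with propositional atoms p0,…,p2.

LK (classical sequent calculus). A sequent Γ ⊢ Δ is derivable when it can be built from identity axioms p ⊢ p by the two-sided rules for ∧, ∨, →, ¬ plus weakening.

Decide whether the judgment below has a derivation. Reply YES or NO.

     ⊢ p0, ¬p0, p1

Derivation trace:
[WR]  ⊢ p0, ¬p0, p1
  [¬R]  ⊢ p0, ¬p0
    [Ax] p0 ⊢ p0

Result: YES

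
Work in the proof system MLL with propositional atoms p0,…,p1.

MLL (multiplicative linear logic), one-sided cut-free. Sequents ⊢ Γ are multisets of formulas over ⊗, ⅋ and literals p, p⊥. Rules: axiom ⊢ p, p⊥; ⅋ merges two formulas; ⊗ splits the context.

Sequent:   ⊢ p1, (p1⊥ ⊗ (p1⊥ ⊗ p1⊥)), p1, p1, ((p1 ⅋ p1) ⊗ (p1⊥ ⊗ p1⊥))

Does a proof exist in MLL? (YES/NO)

Derivation (root first):
[⊗]  ⊢ p1, (p1⊥ ⊗ (p1⊥ ⊗ p1⊥)), p1, p1, ((p1 ⅋ p1) ⊗ (p1⊥ ⊗ p1⊥))
  [⅋]  ⊢ p1, (p1⊥ ⊗ (p1⊥ ⊗ p1⊥)), (p1 ⅋ p1)
    [⊗]  ⊢ p1, p1, p1, (p1⊥ ⊗ (p1⊥ ⊗ p1⊥))
      [Ax]  ⊢ p1, p1⊥
      [⊗]  ⊢ p1, p1, (p1⊥ ⊗ p1⊥)
        [Ax]  ⊢ p1, p1⊥
        [Ax]  ⊢ p1, p1⊥
  [⊗]  ⊢ p1, p1, (p1⊥ ⊗ p1⊥)
    [Ax]  ⊢ p1, p1⊥
    [Ax]  ⊢ p1, p1⊥

Result: YES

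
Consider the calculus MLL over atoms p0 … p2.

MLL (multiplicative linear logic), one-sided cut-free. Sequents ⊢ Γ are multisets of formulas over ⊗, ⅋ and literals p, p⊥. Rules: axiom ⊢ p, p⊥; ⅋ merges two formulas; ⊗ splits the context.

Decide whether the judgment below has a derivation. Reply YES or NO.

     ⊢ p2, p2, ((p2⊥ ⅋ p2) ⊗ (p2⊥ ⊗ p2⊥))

Proof tree:
[⊗]  ⊢ p2, p2, ((p2⊥ ⅋ p2) ⊗ (p2⊥ ⊗ p2⊥))
  [⅋]  ⊢ (p2⊥ ⅋ p2)
    [Ax]  ⊢ p2, p2⊥
  [⊗]  ⊢ p2, p2, (p2⊥ ⊗ p2⊥)
    [Ax]  ⊢ p2, p2⊥
    [Ax]  ⊢ p2, p2⊥

Result: YES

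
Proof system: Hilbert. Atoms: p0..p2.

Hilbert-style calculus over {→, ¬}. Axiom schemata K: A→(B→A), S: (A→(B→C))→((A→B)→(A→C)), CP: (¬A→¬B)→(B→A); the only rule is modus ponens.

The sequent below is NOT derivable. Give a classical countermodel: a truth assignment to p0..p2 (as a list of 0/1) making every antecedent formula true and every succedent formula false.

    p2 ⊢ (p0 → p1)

Search for a countermodel by truth-table:
  v=000: Γ:[p2=F] Δ:[(p0 → p1)=T] refutes=False
  v=001: Γ:[p2=T] Δ:[(p0 → p1)=T] refutes=False
  v=010: Γ:[p2=F] Δ:[(p0 → p1)=T] refutes=False
  v=011: Γ:[p2=T] Δ:[(p0 → p1)=T] refutes=False
  v=100: Γ:[p2=F] Δ:[(p0 → p1)=F] refutes=False
  v=101: Γ:[p2=T] Δ:[(p0 → p1)=F] refutes=True  ← countermodel

Result: [1, 0, 1]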